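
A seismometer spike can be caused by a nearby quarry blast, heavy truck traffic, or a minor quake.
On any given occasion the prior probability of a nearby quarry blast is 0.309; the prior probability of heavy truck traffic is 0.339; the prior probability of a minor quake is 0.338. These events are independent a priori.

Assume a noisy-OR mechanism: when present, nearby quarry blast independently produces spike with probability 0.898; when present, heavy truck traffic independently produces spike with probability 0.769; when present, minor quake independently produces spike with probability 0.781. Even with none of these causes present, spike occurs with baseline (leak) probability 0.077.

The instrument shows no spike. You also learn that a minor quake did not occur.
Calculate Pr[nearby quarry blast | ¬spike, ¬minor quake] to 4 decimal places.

Under noisy-OR, P(spike | causes) = 1 − (1−0.077)·∏(1−qᵢ) over the active causes.
P(¬spike | ¬minor quake) = 0.923·0.691·0.661 + 0.213213·0.691·0.339 + 0.094146·0.309·0.661 + 0.021748·0.309·0.339 = 0.421581 + 0.049945 + 0.019229 + 0.002278 = 0.493033
Restricting to configurations with nearby quarry blast present: 0.019229 + 0.002278 = 0.021507.
So P(nearby quarry blast | ¬spike, ¬minor quake) = 0.021507/0.493033 ≈ 0.0436.

Pr[nearby quarry blast | ¬spike, ¬minor quake] ≈ 0.0436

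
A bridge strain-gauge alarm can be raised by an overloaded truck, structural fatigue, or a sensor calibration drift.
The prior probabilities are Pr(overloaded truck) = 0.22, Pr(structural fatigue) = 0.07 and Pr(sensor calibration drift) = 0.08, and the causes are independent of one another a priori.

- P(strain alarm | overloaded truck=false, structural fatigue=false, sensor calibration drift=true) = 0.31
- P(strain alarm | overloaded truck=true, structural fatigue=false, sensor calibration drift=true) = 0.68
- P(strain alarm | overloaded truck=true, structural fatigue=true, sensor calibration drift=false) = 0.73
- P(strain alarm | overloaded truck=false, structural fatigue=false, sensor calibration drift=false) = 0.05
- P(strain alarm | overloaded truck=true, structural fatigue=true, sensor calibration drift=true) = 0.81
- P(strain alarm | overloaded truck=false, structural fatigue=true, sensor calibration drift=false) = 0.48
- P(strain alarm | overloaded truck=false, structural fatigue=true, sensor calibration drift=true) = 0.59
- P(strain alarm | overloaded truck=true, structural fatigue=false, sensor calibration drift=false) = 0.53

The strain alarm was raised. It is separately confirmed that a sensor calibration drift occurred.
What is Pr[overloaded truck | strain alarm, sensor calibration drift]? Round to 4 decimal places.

Pr[overloaded truck | strain alarm, sensor calibration drift] ≈ 0.3709

Enumerate the 4 (overloaded truck, structural fatigue) configurations and weight by the priors:
  P(strain alarm | sensor calibration drift) = 0.31*0.78*0.93 + 0.59*0.78*0.07 + 0.68*0.22*0.93 + 0.81*0.22*0.07
        = 0.224874 + 0.032214 + 0.139128 + 0.012474 = 0.408690
The terms with overloaded truck present sum to 0.151602, so
  P(overloaded truck | strain alarm, sensor calibration drift) = 0.151602 / 0.408690 ≈ 0.3709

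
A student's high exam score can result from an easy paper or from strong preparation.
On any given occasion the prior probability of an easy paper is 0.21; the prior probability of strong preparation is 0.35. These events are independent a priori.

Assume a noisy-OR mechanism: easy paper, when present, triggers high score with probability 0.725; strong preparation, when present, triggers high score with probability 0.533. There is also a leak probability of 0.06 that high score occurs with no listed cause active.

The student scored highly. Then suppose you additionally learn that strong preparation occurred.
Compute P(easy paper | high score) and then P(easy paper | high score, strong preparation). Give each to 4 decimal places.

Under noisy-OR, P(high score | causes) = 1 − (1−0.06)·∏(1−qᵢ) over the active causes.
P(high score) = 0.06·0.79·0.65 + 0.56102·0.79·0.35 + 0.7415·0.21·0.65 + 0.879281·0.21·0.35 = 0.030810 + 0.155122 + 0.101215 + 0.064627 = 0.351774
The easy paper-present share is 0.101215 + 0.064627 = 0.165842.
Hence the posterior is 0.165842/0.351774 ≈ 0.4714.

With the extra evidence:
Numerator (weight on configurations with easy paper): 0.879281×0.21 = 0.184649
Denominator P(high score | strong preparation): 0.56102×0.79 + 0.879281×0.21 = 0.627855
Posterior = 0.184649 / 0.627855 ≈ 0.2941
— strong preparation explains away the evidence for easy paper.

P(easy paper | high score) ≈ 0.4714; P(easy paper | high score, strong preparation) ≈ 0.2941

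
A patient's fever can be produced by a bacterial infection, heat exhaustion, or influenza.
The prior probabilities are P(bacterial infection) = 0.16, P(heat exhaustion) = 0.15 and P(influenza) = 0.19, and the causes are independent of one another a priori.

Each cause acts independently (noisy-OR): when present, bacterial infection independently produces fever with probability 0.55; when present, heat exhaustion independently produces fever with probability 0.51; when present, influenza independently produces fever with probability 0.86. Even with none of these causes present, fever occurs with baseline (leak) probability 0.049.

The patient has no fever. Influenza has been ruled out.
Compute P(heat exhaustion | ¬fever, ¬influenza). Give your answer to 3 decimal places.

Under noisy-OR, P(fever | causes) = 1 − (1−0.049)·∏(1−qᵢ) over the active causes.
For the numerator, keep only heat exhaustion=true terms: 0.058715 + 0.005033 = 0.063748
Normalizer over all consistent configurations: 0.951×0.84×0.85 + 0.46599×0.84×0.15 + 0.42795×0.16×0.85 + 0.209696×0.16×0.15 = 0.800963
Posterior = 0.063748 / 0.800963 ≈ 0.080

P(heat exhaustion | ¬fever, ¬influenza) ≈ 0.080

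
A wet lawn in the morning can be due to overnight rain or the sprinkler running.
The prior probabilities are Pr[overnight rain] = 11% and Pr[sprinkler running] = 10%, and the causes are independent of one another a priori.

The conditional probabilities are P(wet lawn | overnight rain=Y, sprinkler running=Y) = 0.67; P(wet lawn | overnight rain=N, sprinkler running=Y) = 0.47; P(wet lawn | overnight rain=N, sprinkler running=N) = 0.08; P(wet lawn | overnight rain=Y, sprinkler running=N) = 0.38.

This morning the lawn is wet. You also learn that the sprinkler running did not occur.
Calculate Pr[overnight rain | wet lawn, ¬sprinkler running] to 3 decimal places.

Numerator (weight on configurations with overnight rain): 0.38·0.11 = 0.041800
Denominator P(wet lawn | ¬sprinkler running): 0.08·0.89 + 0.38·0.11 = 0.113000
Posterior = 0.041800 / 0.113000 ≈ 0.370

Pr[overnight rain | wet lawn, ¬sprinkler running] ≈ 0.370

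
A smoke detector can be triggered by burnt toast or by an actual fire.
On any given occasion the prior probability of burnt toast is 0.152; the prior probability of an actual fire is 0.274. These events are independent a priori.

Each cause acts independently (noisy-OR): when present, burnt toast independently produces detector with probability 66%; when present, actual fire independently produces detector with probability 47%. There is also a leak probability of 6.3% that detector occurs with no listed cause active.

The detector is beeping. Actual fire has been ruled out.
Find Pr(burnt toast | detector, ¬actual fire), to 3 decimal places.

Under noisy-OR, P(detector | causes) = 1 − (1−0.063)·∏(1−qᵢ) over the active causes.
P(detector | ¬actual fire) = 0.063×0.848 + 0.68142×0.152 = 0.053424 + 0.103576 = 0.157000
Restricting to configurations with burnt toast present: 0.68142×0.152 = 0.103576.
So P(burnt toast | detector, ¬actual fire) = 0.103576/0.157000 ≈ 0.660.

Pr(burnt toast | detector, ¬actual fire) ≈ 0.660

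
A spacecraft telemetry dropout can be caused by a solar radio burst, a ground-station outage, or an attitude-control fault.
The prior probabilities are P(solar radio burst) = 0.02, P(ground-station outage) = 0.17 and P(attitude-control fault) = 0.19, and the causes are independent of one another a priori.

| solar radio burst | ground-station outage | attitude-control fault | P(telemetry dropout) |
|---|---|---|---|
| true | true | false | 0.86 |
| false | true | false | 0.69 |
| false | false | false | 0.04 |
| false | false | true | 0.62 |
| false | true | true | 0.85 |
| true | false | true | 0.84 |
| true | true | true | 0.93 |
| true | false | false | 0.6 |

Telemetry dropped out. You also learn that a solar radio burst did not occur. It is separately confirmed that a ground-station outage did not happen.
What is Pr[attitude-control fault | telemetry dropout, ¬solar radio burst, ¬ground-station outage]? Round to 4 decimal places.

P(telemetry dropout | ¬solar radio burst, ¬ground-station outage) = 0.04×0.81 + 0.62×0.19 = 0.032400 + 0.117800 = 0.150200
Of this, 0.117800 comes from 0.62×0.19 (the attitude-control fault=true cases).
P(attitude-control fault | telemetry dropout, ¬solar radio burst, ¬ground-station outage) = 0.117800 / 0.150200 ≈ 0.7843

Pr[attitude-control fault | telemetry dropout, ¬solar radio burst, ¬ground-station outage] ≈ 0.7843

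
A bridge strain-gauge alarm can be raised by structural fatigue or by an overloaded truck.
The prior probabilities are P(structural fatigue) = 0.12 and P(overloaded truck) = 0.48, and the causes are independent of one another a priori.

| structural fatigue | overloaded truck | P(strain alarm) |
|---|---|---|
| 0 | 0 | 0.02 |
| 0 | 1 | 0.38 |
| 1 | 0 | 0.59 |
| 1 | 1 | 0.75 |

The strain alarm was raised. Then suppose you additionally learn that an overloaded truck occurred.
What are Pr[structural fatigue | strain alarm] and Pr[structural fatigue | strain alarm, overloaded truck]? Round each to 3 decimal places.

Sum P(strain alarm|·) weighted by the priors over the 4 (structural fatigue, overloaded truck) configurations:
  P(strain alarm) = 0.02·0.88·0.52 + 0.38·0.88·0.48 + 0.59·0.12·0.52 + 0.75·0.12·0.48
        = 0.009152 + 0.160512 + 0.036816 + 0.043200 = 0.249680
The terms with structural fatigue present sum to 0.080016, so
  P(structural fatigue | strain alarm) = 0.080016 / 0.249680 ≈ 0.320

Now also conditioning on overloaded truck=true:
Enumerate both values of structural fatigue and weight by the priors:
  P(strain alarm | overloaded truck) = 0.38*0.88 + 0.75*0.12
        = 0.334400 + 0.090000 = 0.424400
Configurations with structural fatigue contribute 0.090000, so
  P(structural fatigue | strain alarm, overloaded truck) = 0.090000 / 0.424400 ≈ 0.212
— overloaded truck explains away the evidence for structural fatigue.

Pr[structural fatigue | strain alarm] ≈ 0.320; Pr[structural fatigue | strain alarm, overloaded truck] ≈ 0.212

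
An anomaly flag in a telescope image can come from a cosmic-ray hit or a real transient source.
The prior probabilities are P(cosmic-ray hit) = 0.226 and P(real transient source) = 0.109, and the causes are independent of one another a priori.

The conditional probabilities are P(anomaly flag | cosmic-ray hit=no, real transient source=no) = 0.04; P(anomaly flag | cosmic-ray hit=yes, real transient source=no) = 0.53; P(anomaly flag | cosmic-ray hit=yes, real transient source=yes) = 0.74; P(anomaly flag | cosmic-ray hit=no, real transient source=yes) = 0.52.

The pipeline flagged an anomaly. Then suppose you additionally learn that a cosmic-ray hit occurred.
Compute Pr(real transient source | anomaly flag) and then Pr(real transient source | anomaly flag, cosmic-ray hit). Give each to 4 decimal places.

Pr(real transient source | anomaly flag) ≈ 0.3162; Pr(real transient source | anomaly flag, cosmic-ray hit) ≈ 0.1459

P(anomaly flag) = 0.04*0.774*0.891 + 0.52*0.774*0.109 + 0.53*0.226*0.891 + 0.74*0.226*0.109 = 0.027585 + 0.043870 + 0.106724 + 0.018229 = 0.196408
Restricting to configurations with real transient source present: 0.043870 + 0.018229 = 0.062099.
Hence the posterior is 0.062099/0.196408 ≈ 0.3162.

Now also conditioning on cosmic-ray hit=true:
P(anomaly flag | cosmic-ray hit) = 0.53·0.891 + 0.74·0.109 = 0.472230 + 0.080660 = 0.552890
Restricting to configurations with real transient source present: 0.74·0.109 = 0.080660.
So P(real transient source | anomaly flag, cosmic-ray hit) = 0.080660/0.552890 ≈ 0.1459.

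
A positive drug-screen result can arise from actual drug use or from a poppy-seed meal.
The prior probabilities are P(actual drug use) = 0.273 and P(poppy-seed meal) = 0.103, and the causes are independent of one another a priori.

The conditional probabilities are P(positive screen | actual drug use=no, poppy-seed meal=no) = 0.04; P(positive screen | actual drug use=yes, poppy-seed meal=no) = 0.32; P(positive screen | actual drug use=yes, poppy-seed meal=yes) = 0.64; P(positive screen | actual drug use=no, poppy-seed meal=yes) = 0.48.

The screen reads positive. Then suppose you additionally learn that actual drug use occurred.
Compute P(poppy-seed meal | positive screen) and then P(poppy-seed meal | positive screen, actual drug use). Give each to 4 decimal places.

P(poppy-seed meal | positive screen) ≈ 0.3406; P(poppy-seed meal | positive screen, actual drug use) ≈ 0.1868

By total probability over the 4 (actual drug use, poppy-seed meal) configurations:
  P(positive screen) = 0.04·0.727·0.897 + 0.48·0.727·0.103 + 0.32·0.273·0.897 + 0.64·0.273·0.103
        = 0.026085 + 0.035943 + 0.078362 + 0.017996 = 0.158386
Keeping only the poppy-seed meal-present terms gives 0.053939, so
  P(poppy-seed meal | positive screen) = 0.053939 / 0.158386 ≈ 0.3406

With the extra evidence:
P(positive screen | actual drug use) = 0.32*0.897 + 0.64*0.103 = 0.287040 + 0.065920 = 0.352960
The poppy-seed meal-present share is 0.64*0.103 = 0.065920.
Hence the posterior is 0.065920/0.352960 ≈ 0.1868.
Conditioning on actual drug use lowers the posterior on poppy-seed meal: the classic explaining-away effect in a common-effect structure.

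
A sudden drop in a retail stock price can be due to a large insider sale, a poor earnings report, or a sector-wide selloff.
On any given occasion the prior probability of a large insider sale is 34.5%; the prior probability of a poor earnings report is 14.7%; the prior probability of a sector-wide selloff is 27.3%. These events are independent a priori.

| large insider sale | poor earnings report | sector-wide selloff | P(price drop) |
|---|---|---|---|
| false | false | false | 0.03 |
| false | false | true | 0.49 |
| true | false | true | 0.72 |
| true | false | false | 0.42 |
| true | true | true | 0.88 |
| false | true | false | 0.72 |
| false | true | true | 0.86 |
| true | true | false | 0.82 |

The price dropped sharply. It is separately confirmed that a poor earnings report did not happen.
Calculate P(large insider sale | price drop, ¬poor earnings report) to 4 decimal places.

P(large insider sale | price drop, ¬poor earnings report) ≈ 0.6295

P(price drop | ¬poor earnings report) = 0.03*0.655*0.727 + 0.49*0.655*0.273 + 0.42*0.345*0.727 + 0.72*0.345*0.273 = 0.014286 + 0.087619 + 0.105342 + 0.067813 = 0.275060
Restricting to configurations with large insider sale present: 0.105342 + 0.067813 = 0.173155.
P(large insider sale | price drop, ¬poor earnings report) = 0.173155 / 0.275060 ≈ 0.6295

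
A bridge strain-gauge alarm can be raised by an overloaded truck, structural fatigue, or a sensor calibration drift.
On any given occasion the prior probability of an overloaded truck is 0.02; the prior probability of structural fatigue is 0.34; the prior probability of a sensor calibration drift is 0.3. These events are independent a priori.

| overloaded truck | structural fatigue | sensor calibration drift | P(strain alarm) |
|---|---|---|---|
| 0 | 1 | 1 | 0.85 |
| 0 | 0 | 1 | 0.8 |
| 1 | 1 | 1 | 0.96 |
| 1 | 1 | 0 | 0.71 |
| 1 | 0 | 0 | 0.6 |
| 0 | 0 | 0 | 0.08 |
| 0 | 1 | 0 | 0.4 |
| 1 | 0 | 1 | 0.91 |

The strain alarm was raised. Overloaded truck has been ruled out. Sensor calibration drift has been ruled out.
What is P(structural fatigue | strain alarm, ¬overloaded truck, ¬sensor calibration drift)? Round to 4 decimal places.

Weight on structural fatigue=true, given the evidence: 0.4·0.34 = 0.136000
The normalizing constant is 0.08·0.66 + 0.4·0.34 = 0.188800
Posterior = 0.136000 / 0.188800 ≈ 0.7203

P(structural fatigue | strain alarm, ¬overloaded truck, ¬sensor calibration drift) ≈ 0.7203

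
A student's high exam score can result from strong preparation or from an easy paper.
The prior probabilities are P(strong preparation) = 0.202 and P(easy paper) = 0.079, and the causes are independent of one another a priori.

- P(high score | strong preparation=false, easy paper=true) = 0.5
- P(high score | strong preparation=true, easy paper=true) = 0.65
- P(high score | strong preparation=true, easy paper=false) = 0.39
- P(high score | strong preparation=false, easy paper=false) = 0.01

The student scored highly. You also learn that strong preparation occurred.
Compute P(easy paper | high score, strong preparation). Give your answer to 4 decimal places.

P(easy paper | high score, strong preparation) ≈ 0.1251

By total probability over both values of easy paper:
  P(high score | strong preparation) = 0.39·0.921 + 0.65·0.079
        = 0.359190 + 0.051350 = 0.410540
Keeping only the easy paper-present terms gives 0.051350, so
  P(easy paper | high score, strong preparation) = 0.051350 / 0.410540 ≈ 0.1251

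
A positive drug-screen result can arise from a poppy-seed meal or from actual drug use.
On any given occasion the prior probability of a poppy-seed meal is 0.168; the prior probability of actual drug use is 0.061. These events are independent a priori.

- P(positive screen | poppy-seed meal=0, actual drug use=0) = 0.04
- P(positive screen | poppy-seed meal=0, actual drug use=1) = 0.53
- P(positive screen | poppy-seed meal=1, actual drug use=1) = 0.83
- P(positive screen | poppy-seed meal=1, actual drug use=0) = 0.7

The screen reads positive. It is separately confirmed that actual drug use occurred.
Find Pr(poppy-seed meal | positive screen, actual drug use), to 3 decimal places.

P(positive screen | actual drug use) = 0.53*0.832 + 0.83*0.168 = 0.440960 + 0.139440 = 0.580400
The poppy-seed meal-present share is 0.83*0.168 = 0.139440.
Hence the posterior is 0.139440/0.580400 ≈ 0.240.

Pr(poppy-seed meal | positive screen, actual drug use) ≈ 0.240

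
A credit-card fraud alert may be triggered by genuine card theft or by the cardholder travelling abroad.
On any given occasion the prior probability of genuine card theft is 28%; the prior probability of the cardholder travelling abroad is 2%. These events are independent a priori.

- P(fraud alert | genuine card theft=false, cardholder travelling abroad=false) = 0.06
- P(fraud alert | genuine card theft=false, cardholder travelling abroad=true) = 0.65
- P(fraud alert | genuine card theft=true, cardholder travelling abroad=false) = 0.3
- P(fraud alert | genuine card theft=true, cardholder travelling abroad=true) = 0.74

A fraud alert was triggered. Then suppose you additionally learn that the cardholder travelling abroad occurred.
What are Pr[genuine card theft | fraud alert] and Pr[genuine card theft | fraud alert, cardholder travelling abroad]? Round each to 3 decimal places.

Sum P(fraud alert|·) weighted by the priors over the 4 (genuine card theft, cardholder travelling abroad) configurations:
  P(fraud alert) = 0.06·0.72·0.98 + 0.65·0.72·0.02 + 0.3·0.28·0.98 + 0.74·0.28·0.02
        = 0.042336 + 0.009360 + 0.082320 + 0.004144 = 0.138160
The terms with genuine card theft present sum to 0.086464, so
  P(genuine card theft | fraud alert) = 0.086464 / 0.138160 ≈ 0.626

Now condition on the additional information:
Numerator (weight on configurations with genuine card theft): 0.74·0.28 = 0.207200
Normalizer over all consistent configurations: 0.65·0.72 + 0.74·0.28 = 0.675200
P(genuine card theft | fraud alert, cardholder travelling abroad) = 0.207200/0.675200 ≈ 0.307

Pr[genuine card theft | fraud alert] ≈ 0.626; Pr[genuine card theft | fraud alert, cardholder travelling abroad] ≈ 0.307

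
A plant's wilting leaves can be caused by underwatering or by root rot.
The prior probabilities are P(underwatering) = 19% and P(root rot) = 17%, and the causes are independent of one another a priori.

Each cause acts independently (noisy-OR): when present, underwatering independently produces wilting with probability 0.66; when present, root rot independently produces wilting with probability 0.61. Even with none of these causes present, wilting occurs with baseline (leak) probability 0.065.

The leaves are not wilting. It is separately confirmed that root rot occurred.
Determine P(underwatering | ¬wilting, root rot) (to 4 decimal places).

P(underwatering | ¬wilting, root rot) ≈ 0.0739

Under noisy-OR, P(wilting | causes) = 1 − (1−0.065)·∏(1−qᵢ) over the active causes.
Enumerate both values of underwatering and weight by the priors:
  P(¬wilting | root rot) = 0.36465·0.81 + 0.123981·0.19
        = 0.295366 + 0.023556 = 0.318922
Configurations with underwatering contribute 0.023556, so
  P(underwatering | ¬wilting, root rot) = 0.023556 / 0.318922 ≈ 0.0739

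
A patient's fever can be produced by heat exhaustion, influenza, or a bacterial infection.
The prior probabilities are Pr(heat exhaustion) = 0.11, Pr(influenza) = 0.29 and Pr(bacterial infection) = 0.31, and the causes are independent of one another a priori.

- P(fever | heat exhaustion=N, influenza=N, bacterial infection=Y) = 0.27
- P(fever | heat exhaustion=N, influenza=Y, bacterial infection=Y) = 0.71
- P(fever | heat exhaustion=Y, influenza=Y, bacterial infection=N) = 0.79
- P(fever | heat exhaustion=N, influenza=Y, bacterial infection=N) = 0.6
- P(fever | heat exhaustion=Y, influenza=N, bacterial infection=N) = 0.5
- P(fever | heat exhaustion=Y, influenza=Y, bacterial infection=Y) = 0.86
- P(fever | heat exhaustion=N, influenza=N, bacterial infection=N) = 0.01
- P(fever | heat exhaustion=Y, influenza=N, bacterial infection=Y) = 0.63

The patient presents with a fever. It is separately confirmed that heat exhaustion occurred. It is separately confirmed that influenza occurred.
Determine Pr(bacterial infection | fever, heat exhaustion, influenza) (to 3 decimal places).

Pr(bacterial infection | fever, heat exhaustion, influenza) ≈ 0.328

P(fever | heat exhaustion, influenza) = 0.79·0.69 + 0.86·0.31 = 0.545100 + 0.266600 = 0.811700
The bacterial infection-present share is 0.86·0.31 = 0.266600.
P(bacterial infection | fever, heat exhaustion, influenza) = 0.266600 / 0.811700 ≈ 0.328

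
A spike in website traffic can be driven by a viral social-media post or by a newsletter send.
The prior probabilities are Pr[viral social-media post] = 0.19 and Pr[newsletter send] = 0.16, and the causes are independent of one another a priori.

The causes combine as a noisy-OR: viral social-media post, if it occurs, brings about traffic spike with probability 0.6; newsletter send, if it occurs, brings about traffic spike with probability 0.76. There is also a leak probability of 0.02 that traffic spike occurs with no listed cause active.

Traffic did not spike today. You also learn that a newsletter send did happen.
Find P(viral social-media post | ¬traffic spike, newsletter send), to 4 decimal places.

Under noisy-OR, P(traffic spike | causes) = 1 − (1−0.02)·∏(1−qᵢ) over the active causes.
P(¬traffic spike | newsletter send) = 0.2352×0.81 + 0.09408×0.19 = 0.190512 + 0.017875 = 0.208387
The viral social-media post-present share is 0.09408×0.19 = 0.017875.
P(viral social-media post | ¬traffic spike, newsletter send) = 0.017875 / 0.208387 ≈ 0.0858

P(viral social-media post | ¬traffic spike, newsletter send) ≈ 0.0858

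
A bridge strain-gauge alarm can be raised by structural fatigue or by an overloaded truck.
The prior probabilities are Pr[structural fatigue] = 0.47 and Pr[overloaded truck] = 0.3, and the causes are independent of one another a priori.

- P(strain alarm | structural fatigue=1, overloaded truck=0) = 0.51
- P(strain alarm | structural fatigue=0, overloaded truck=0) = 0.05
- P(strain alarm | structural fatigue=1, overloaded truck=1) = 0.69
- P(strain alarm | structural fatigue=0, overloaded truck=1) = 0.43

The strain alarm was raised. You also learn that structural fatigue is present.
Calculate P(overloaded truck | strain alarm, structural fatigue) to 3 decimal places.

For the numerator, keep only overloaded truck=true terms: 0.69×0.3 = 0.207000
Normalizer over all consistent configurations: 0.51×0.7 + 0.69×0.3 = 0.564000
Posterior = 0.207000 / 0.564000 ≈ 0.367

P(overloaded truck | strain alarm, structural fatigue) ≈ 0.367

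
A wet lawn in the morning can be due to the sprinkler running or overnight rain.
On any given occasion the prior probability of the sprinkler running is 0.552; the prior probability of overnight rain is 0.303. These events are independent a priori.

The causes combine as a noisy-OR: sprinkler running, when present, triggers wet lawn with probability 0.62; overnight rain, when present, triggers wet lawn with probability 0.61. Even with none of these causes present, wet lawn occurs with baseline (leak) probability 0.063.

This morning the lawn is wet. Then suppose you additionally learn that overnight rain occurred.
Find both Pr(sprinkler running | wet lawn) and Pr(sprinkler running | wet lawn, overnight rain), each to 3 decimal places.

Under noisy-OR, P(wet lawn | causes) = 1 − (1−0.063)·∏(1−qᵢ) over the active causes.
Numerator (weight on configurations with sprinkler running): 0.247752 + 0.144030 = 0.391782
The normalizing constant is 0.063×0.448×0.697 + 0.63457×0.448×0.303 + 0.64394×0.552×0.697 + 0.861137×0.552×0.303 = 0.497593
Posterior = 0.391782 / 0.497593 ≈ 0.787

With the extra evidence:
Numerator (weight on configurations with sprinkler running): 0.861137*0.552 = 0.475348
Normalizer over all consistent configurations: 0.63457*0.448 + 0.861137*0.552 = 0.759635
Posterior = 0.475348 / 0.759635 ≈ 0.626

Pr(sprinkler running | wet lawn) ≈ 0.787; Pr(sprinkler running | wet lawn, overnight rain) ≈ 0.626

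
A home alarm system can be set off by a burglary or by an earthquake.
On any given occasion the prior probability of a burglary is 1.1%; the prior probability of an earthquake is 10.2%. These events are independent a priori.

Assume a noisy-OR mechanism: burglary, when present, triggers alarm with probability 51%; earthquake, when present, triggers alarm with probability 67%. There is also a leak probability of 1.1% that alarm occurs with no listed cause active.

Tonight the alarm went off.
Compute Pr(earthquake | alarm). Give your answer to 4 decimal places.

Pr(earthquake | alarm) ≈ 0.8226

Under noisy-OR, P(alarm | causes) = 1 − (1−0.011)·∏(1−qᵢ) over the active causes.
Enumerate the 4 (burglary, earthquake) configurations and weight by the priors:
  P(alarm) = 0.011*0.989*0.898 + 0.67363*0.989*0.102 + 0.51539*0.011*0.898 + 0.840079*0.011*0.102
        = 0.009769 + 0.067954 + 0.005091 + 0.000943 = 0.083757
Configurations with earthquake contribute 0.068897, so
  P(earthquake | alarm) = 0.068897 / 0.083757 ≈ 0.8226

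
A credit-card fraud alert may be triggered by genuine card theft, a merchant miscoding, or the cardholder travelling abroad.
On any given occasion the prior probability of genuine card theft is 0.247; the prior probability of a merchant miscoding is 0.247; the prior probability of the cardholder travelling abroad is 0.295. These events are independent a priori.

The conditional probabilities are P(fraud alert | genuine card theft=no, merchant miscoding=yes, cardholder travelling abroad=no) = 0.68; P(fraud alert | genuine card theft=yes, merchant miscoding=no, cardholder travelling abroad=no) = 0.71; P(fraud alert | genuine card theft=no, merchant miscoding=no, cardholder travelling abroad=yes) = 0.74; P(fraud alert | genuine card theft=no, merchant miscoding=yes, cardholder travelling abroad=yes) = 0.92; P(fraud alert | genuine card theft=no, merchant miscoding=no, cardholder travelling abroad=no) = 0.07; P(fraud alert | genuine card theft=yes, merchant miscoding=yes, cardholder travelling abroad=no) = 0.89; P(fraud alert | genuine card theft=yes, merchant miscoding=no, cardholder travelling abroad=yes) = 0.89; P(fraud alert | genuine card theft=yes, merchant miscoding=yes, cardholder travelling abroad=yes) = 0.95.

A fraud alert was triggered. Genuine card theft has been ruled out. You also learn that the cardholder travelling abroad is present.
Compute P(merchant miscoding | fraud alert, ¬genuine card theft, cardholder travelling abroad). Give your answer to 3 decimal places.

Weight on merchant miscoding=true, given the evidence: 0.92*0.247 = 0.227240
Denominator P(fraud alert | ¬genuine card theft, cardholder travelling abroad): 0.74*0.753 + 0.92*0.247 = 0.784460
P(merchant miscoding | fraud alert, ¬genuine card theft, cardholder travelling abroad) = 0.227240/0.784460 ≈ 0.290

P(merchant miscoding | fraud alert, ¬genuine card theft, cardholder travelling abroad) ≈ 0.290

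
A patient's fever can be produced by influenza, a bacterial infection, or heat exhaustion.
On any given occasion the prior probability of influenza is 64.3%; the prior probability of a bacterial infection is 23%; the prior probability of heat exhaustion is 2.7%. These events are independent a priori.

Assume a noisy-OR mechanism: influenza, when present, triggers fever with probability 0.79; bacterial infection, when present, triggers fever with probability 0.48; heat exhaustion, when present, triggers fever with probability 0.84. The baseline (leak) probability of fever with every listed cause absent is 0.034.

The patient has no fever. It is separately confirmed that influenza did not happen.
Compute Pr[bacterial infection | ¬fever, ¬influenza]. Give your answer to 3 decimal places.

Under noisy-OR, P(fever | causes) = 1 − (1−0.034)·∏(1−qᵢ) over the active causes.
P(¬fever | ¬influenza) = 0.966*0.77*0.973 + 0.15456*0.77*0.027 + 0.50232*0.23*0.973 + 0.080371*0.23*0.027 = 0.723737 + 0.003213 + 0.112414 + 0.000499 = 0.839863
Restricting to configurations with bacterial infection present: 0.112414 + 0.000499 = 0.112913.
P(bacterial infection | ¬fever, ¬influenza) = 0.112913 / 0.839863 ≈ 0.134

Pr[bacterial infection | ¬fever, ¬influenza] ≈ 0.134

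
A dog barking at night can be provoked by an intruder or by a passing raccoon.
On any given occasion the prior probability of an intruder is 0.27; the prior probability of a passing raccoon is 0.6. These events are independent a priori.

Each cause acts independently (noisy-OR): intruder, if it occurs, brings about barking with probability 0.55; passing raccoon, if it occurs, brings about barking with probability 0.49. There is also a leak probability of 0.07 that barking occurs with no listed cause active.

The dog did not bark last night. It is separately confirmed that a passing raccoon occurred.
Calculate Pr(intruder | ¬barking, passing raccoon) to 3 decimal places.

Pr(intruder | ¬barking, passing raccoon) ≈ 0.143

Under noisy-OR, P(barking | causes) = 1 − (1−0.07)·∏(1−qᵢ) over the active causes.
Numerator (weight on configurations with intruder): 0.213435×0.27 = 0.057627
Normalizer over all consistent configurations: 0.4743×0.73 + 0.213435×0.27 = 0.403866
Posterior = 0.057627 / 0.403866 ≈ 0.143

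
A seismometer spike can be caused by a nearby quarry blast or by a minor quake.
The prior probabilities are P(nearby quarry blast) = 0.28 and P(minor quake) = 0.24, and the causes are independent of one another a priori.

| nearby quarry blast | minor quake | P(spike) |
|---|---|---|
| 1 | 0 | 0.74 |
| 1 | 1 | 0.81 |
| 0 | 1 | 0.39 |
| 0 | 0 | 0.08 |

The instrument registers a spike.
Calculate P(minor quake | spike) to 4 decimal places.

Enumerate the 4 (nearby quarry blast, minor quake) configurations and weight by the priors:
  P(spike) = 0.08·0.72·0.76 + 0.39·0.72·0.24 + 0.74·0.28·0.76 + 0.81·0.28·0.24
        = 0.043776 + 0.067392 + 0.157472 + 0.054432 = 0.323072
Keeping only the minor quake-present terms gives 0.121824, so
  P(minor quake | spike) = 0.121824 / 0.323072 ≈ 0.3771

P(minor quake | spike) ≈ 0.3771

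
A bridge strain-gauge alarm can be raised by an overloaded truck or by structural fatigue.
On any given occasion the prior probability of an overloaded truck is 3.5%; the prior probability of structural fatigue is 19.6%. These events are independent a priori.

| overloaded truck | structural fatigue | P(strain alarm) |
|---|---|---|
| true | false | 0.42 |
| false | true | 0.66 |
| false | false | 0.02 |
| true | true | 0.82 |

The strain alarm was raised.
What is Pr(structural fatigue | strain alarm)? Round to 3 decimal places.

Pr(structural fatigue | strain alarm) ≈ 0.827

For the numerator, keep only structural fatigue=true terms: 0.124832 + 0.005625 = 0.130457
Normalizer over all consistent configurations: 0.02×0.965×0.804 + 0.66×0.965×0.196 + 0.42×0.035×0.804 + 0.82×0.035×0.196 = 0.157793
Posterior = 0.130457 / 0.157793 ≈ 0.827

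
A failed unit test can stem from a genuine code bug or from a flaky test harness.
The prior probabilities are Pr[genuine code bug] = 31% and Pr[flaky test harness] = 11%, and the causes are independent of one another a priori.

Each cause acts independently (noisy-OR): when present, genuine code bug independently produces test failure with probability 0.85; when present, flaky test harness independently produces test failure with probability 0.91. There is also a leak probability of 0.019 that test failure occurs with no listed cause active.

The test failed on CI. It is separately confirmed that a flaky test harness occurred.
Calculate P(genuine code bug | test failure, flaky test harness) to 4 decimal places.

Under noisy-OR, P(test failure | causes) = 1 − (1−0.019)·∏(1−qᵢ) over the active causes.
Enumerate both values of genuine code bug and weight by the priors:
  P(test failure | flaky test harness) = 0.91171*0.69 + 0.986757*0.31
        = 0.629080 + 0.305895 = 0.934975
Keeping only the genuine code bug-present terms gives 0.305895, so
  P(genuine code bug | test failure, flaky test harness) = 0.305895 / 0.934975 ≈ 0.3272

P(genuine code bug | test failure, flaky test harness) ≈ 0.3272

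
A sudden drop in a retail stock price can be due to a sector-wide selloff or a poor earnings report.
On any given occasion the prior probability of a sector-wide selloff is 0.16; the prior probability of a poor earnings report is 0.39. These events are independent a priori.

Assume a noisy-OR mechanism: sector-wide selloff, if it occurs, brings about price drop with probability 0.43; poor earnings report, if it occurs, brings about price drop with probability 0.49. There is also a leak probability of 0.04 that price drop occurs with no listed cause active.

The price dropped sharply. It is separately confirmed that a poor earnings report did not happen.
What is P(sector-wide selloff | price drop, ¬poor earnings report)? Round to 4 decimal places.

P(sector-wide selloff | price drop, ¬poor earnings report) ≈ 0.6832

Under noisy-OR, P(price drop | causes) = 1 − (1−0.04)·∏(1−qᵢ) over the active causes.
Enumerate both values of sector-wide selloff and weight by the priors:
  P(price drop | ¬poor earnings report) = 0.04×0.84 + 0.4528×0.16
        = 0.033600 + 0.072448 = 0.106048
The terms with sector-wide selloff present sum to 0.072448, so
  P(sector-wide selloff | price drop, ¬poor earnings report) = 0.072448 / 0.106048 ≈ 0.6832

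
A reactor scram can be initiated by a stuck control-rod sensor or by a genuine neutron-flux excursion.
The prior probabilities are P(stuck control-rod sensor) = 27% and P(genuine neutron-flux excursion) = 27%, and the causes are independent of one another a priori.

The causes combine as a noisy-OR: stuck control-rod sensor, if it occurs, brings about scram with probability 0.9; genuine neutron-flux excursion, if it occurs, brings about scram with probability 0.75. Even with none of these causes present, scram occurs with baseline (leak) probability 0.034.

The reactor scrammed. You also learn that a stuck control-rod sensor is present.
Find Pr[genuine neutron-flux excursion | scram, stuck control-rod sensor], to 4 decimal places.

Under noisy-OR, P(scram | causes) = 1 − (1−0.034)·∏(1−qᵢ) over the active causes.
Numerator (weight on configurations with genuine neutron-flux excursion): 0.97585×0.27 = 0.263480
Denominator P(scram | stuck control-rod sensor): 0.9034×0.73 + 0.97585×0.27 = 0.922962
Posterior = 0.263480 / 0.922962 ≈ 0.2855

Pr[genuine neutron-flux excursion | scram, stuck control-rod sensor] ≈ 0.2855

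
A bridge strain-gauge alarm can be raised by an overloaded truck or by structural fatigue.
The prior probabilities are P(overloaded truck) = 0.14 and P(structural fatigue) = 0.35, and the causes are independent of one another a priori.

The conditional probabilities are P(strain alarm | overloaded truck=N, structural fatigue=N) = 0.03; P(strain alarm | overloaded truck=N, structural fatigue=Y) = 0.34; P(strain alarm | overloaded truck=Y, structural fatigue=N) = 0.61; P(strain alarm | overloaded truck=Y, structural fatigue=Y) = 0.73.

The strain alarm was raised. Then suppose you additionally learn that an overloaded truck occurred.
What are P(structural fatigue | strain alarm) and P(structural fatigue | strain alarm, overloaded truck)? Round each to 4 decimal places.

Sum P(strain alarm|·) weighted by the priors over the 4 (overloaded truck, structural fatigue) configurations:
  P(strain alarm) = 0.03×0.86×0.65 + 0.34×0.86×0.35 + 0.61×0.14×0.65 + 0.73×0.14×0.35
        = 0.016770 + 0.102340 + 0.055510 + 0.035770 = 0.210390
The terms with structural fatigue present sum to 0.138110, so
  P(structural fatigue | strain alarm) = 0.138110 / 0.210390 ≈ 0.6564

With the extra evidence:
P(strain alarm | overloaded truck) = 0.61·0.65 + 0.73·0.35 = 0.396500 + 0.255500 = 0.652000
Of this, 0.255500 comes from 0.73·0.35 (the structural fatigue=true cases).
So P(structural fatigue | strain alarm, overloaded truck) = 0.255500/0.652000 ≈ 0.3919.
— overloaded truck explains away the evidence for structural fatigue.

P(structural fatigue | strain alarm) ≈ 0.6564; P(structural fatigue | strain alarm, overloaded truck) ≈ 0.3919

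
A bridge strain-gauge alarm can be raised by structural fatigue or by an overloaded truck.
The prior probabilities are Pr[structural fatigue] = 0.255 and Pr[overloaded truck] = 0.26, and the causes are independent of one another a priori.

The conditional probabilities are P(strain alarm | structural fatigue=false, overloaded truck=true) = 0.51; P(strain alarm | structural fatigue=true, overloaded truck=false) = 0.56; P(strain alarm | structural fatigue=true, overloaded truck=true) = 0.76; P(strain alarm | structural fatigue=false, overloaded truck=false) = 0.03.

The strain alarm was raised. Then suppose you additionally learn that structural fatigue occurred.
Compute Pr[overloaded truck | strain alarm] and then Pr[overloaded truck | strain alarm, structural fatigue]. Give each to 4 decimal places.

For the numerator, keep only overloaded truck=true terms: 0.098787 + 0.050388 = 0.149175
Normalizer over all consistent configurations: 0.03×0.745×0.74 + 0.51×0.745×0.26 + 0.56×0.255×0.74 + 0.76×0.255×0.26 = 0.271386
P(overloaded truck | strain alarm) = 0.149175/0.271386 ≈ 0.5497

Now condition on the additional information:
By total probability over both values of overloaded truck:
  P(strain alarm | structural fatigue) = 0.56·0.74 + 0.76·0.26
        = 0.414400 + 0.197600 = 0.612000
The terms with overloaded truck present sum to 0.197600, so
  P(overloaded truck | strain alarm, structural fatigue) = 0.197600 / 0.612000 ≈ 0.3229

Pr[overloaded truck | strain alarm] ≈ 0.5497; Pr[overloaded truck | strain alarm, structural fatigue] ≈ 0.3229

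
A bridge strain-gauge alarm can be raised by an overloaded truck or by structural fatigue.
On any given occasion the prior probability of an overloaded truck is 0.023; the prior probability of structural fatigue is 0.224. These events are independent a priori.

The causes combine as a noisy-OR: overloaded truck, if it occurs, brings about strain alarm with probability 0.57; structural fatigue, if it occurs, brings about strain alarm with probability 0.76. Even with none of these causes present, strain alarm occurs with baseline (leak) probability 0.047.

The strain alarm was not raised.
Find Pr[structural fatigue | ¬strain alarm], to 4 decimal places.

Under noisy-OR, P(strain alarm | causes) = 1 − (1−0.047)·∏(1−qᵢ) over the active causes.
P(¬strain alarm) = 0.953*0.977*0.776 + 0.22872*0.977*0.224 + 0.40979*0.023*0.776 + 0.09835*0.023*0.224 = 0.722519 + 0.050055 + 0.007314 + 0.000507 = 0.780395
Of this, 0.050562 comes from 0.050055 + 0.000507 (the structural fatigue=true cases).
Hence the posterior is 0.050562/0.780395 ≈ 0.0648.

Pr[structural fatigue | ¬strain alarm] ≈ 0.0648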